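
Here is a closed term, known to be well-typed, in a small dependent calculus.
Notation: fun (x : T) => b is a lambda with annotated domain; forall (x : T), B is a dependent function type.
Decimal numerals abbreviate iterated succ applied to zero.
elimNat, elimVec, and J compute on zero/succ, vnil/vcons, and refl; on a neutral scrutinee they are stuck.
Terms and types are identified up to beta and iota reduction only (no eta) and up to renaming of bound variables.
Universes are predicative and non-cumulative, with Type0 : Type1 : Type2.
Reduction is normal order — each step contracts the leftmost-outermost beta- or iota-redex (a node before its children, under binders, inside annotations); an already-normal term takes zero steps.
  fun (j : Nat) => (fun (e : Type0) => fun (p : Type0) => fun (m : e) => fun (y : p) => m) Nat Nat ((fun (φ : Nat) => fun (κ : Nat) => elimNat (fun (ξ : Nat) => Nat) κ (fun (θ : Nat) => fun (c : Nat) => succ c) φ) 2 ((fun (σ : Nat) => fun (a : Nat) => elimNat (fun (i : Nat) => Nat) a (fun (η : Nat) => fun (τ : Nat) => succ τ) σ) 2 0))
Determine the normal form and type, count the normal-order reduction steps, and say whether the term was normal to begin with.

reduced normal form:
  fun (j : Nat) => fun (e : Nat) => 4
the term's type:
  forall (j : Nat), forall (e : Nat), Nat
reduction steps (normal order): 21
already normal: no
first redex: a beta-redex


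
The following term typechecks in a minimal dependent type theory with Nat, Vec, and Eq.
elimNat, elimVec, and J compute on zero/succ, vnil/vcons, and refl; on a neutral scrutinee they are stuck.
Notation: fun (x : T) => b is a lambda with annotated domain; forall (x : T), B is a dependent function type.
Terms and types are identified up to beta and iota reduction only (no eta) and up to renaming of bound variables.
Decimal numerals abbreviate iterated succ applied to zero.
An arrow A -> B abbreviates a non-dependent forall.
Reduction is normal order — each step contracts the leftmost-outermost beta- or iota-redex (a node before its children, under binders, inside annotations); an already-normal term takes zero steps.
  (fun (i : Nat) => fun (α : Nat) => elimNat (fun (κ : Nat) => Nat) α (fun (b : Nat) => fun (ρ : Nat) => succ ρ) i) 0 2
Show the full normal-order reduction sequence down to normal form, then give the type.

normal-order reduction sequence:
  (fun (i : Nat) => fun (α : Nat) => elimNat (fun (κ : Nat) => Nat) α (fun (b : Nat) => fun (ρ : Nat) => succ ρ) i) 0 2
  ~> (fun (i : Nat) => elimNat (fun (α : Nat) => Nat) i (fun (κ : Nat) => fun (b : Nat) => succ b) 0) 2
  ~> elimNat (fun (i : Nat) => Nat) 2 (fun (α : Nat) => fun (κ : Nat) => succ κ) 0
  ~> 2
inferred type:
  Nat


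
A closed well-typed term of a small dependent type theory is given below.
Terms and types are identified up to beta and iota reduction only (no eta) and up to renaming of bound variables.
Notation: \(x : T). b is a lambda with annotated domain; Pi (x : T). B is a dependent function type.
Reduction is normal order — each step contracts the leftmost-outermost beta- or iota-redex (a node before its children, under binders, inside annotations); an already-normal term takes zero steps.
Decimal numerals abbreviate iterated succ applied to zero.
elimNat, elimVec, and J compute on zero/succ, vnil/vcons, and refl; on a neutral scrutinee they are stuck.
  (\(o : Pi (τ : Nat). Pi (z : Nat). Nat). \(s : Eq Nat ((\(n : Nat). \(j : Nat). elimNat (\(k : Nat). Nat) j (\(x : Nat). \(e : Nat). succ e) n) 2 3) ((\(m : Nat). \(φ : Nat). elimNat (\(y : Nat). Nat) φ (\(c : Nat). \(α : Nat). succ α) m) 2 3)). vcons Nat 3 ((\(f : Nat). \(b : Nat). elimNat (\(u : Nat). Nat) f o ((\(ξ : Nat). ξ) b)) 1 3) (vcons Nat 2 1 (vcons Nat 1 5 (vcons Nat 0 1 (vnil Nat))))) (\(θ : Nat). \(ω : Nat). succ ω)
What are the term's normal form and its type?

reduced normal form:
  \(o : Eq Nat 5 5). vcons Nat 3 4 (vcons Nat 2 1 (vcons Nat 1 5 (vcons Nat 0 1 (vnil Nat))))
type:
  Pi (o : Eq Nat 5 5). Vec Nat 4


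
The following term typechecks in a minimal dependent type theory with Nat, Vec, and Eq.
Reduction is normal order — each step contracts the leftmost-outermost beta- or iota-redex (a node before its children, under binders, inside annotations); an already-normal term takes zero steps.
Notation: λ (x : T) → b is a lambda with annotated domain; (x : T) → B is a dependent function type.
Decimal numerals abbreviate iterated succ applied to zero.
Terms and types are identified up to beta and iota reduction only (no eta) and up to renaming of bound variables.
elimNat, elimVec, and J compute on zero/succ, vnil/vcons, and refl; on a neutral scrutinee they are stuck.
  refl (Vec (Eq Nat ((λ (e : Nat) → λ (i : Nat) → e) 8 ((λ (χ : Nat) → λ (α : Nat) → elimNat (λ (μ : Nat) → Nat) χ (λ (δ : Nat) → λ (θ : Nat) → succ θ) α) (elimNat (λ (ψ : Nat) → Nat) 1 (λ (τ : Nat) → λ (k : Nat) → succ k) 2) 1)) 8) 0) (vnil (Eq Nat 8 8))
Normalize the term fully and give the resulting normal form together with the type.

normal form:
  refl (Vec (Eq Nat 8 8) 0) (vnil (Eq Nat 8 8))
inferred type:
  Eq (Vec (Eq Nat 8 8) 0) (vnil (Eq Nat 8 8)) (vnil (Eq Nat 8 8))


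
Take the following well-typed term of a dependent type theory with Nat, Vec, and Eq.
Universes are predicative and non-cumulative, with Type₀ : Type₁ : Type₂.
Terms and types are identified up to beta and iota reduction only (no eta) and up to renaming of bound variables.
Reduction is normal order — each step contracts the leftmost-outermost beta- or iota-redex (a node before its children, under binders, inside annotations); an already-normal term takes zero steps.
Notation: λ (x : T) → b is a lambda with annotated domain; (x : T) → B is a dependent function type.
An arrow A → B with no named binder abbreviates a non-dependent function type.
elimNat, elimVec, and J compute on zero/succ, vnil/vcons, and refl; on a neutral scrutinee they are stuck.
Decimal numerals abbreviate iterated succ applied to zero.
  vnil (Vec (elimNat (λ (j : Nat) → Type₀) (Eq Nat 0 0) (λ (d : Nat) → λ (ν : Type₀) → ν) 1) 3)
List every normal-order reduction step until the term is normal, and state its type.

normal-order reduction:
  vnil (Vec (elimNat (λ (j : Nat) → Type₀) (Eq Nat 0 0) (λ (d : Nat) → λ (ν : Type₀) → ν) 1) 3)
  ~> vnil (Vec ((λ (j : Nat) → λ (d : Type₀) → d) 0 (elimNat (λ (ν : Nat) → Type₀) (Eq Nat 0 0) (λ (ζ : Nat) → λ (z : Type₀) → z) 0)) 3)
  ~> vnil (Vec ((λ (j : Type₀) → j) (elimNat (λ (d : Nat) → Type₀) (Eq Nat 0 0) (λ (ν : Nat) → λ (ζ : Type₀) → ζ) 0)) 3)
  ~> vnil (Vec (elimNat (λ (j : Nat) → Type₀) (Eq Nat 0 0) (λ (d : Nat) → λ (ν : Type₀) → ν) 0) 3)
  ~> vnil (Vec (Eq Nat 0 0) 3)
the term's type:
  Vec (Vec (Eq Nat 0 0) 3) 0


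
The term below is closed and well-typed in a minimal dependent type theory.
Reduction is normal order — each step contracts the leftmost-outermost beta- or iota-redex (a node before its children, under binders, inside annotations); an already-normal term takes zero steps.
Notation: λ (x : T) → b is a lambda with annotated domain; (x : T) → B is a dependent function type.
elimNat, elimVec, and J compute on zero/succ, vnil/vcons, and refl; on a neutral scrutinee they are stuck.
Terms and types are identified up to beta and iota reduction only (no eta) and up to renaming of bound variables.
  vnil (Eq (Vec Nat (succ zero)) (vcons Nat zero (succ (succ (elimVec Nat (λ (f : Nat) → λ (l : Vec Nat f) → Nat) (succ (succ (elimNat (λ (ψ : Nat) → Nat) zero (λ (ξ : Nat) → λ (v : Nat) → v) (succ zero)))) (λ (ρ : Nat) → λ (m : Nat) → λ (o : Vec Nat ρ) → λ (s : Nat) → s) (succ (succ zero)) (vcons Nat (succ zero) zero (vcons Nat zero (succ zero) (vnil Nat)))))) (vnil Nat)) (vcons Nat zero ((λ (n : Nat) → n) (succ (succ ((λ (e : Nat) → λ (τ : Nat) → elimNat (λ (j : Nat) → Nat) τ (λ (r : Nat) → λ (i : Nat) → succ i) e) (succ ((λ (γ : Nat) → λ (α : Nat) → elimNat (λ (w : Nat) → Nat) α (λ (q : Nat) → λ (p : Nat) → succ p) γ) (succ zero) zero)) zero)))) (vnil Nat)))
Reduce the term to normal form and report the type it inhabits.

reduced normal form:
  vnil (Eq (Vec Nat (succ zero)) (vcons Nat zero (succ (succ (succ (succ zero)))) (vnil Nat)) (vcons Nat zero (succ (succ (succ (succ zero)))) (vnil Nat)))
the term's type:
  Vec (Eq (Vec Nat (succ zero)) (vcons Nat zero (succ (succ (succ (succ zero)))) (vnil Nat)) (vcons Nat zero (succ (succ (succ (succ zero)))) (vnil Nat))) zero
observation: reduction starts at an elimVec iota-redex, and 31 normal-order steps reach the normal form.


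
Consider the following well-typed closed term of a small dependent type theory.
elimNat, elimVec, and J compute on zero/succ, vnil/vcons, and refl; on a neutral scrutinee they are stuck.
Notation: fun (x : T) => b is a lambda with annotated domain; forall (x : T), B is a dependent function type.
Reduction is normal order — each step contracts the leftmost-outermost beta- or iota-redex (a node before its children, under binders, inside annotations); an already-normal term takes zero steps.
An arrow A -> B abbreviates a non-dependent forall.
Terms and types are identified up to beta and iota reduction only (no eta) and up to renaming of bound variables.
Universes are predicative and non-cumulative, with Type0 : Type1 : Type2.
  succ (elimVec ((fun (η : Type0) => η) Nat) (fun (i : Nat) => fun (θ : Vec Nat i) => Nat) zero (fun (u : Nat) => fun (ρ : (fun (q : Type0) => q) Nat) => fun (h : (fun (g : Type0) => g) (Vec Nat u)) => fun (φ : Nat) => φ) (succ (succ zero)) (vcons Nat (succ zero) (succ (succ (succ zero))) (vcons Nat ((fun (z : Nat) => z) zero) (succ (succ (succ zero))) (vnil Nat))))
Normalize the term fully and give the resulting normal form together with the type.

resulting normal form:
  succ zero
type:
  Nat
observation: 11 normal-order steps normalize the term, beginning with an elimVec iota-redex.


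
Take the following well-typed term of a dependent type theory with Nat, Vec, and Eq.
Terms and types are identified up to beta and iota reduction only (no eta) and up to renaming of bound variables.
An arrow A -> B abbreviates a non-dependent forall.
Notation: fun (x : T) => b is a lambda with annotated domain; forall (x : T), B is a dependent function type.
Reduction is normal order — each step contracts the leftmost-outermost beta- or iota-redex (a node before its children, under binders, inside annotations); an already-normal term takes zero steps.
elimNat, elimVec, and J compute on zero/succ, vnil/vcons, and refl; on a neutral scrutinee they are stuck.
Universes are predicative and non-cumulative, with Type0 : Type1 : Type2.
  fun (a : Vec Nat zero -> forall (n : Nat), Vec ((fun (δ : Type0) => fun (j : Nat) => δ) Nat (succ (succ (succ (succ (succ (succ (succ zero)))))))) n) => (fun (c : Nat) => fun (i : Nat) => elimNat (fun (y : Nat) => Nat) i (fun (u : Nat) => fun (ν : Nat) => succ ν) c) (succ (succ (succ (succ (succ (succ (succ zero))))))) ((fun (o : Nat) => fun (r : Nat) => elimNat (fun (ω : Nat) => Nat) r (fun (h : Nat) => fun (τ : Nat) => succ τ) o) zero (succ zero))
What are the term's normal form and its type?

resulting normal form:
  fun (a : Vec Nat zero -> forall (n : Nat), Vec Nat n) => succ (succ (succ (succ (succ (succ (succ (succ zero)))))))
type:
  (Vec Nat zero -> forall (a : Nat), Vec Nat a) -> Nat


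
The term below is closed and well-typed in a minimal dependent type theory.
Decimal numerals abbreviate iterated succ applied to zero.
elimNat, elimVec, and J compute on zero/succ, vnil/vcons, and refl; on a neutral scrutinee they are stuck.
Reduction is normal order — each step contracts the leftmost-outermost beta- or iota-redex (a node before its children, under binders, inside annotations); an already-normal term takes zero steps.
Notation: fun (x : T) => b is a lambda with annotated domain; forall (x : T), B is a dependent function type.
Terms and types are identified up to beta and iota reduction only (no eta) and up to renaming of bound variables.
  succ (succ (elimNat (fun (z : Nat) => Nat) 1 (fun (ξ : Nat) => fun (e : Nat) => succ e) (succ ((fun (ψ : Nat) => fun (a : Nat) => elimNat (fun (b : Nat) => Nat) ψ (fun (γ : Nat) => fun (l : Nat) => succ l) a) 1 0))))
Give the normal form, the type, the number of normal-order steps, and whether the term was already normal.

normal form:
  5
type:
  Nat
steps to reach normal form (normal order): 10
started in normal form: no
first contracted redex: an elimNat iota-redex


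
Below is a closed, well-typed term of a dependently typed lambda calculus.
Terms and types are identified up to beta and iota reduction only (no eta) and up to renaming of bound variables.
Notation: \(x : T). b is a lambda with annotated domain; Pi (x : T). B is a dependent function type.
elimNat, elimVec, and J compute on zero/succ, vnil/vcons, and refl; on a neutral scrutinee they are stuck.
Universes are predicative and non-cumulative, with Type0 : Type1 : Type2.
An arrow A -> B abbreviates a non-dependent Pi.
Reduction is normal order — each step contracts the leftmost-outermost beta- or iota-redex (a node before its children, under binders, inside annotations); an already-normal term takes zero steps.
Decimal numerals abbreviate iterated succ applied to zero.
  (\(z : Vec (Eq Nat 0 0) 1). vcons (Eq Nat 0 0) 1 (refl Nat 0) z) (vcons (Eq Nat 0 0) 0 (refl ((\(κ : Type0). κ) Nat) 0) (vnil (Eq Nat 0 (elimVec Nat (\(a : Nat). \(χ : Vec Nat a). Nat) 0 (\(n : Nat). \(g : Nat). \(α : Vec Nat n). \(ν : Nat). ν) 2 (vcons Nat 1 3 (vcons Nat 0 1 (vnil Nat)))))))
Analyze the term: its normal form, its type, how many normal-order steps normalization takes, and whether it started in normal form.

reduced normal form:
  vcons (Eq Nat 0 0) 1 (refl Nat 0) (vcons (Eq Nat 0 0) 0 (refl Nat 0) (vnil (Eq Nat 0 0)))
type:
  Vec (Eq Nat 0 0) 2
steps to reach normal form (normal order): 13
term was already normal: no
first contracted redex: a beta-redex


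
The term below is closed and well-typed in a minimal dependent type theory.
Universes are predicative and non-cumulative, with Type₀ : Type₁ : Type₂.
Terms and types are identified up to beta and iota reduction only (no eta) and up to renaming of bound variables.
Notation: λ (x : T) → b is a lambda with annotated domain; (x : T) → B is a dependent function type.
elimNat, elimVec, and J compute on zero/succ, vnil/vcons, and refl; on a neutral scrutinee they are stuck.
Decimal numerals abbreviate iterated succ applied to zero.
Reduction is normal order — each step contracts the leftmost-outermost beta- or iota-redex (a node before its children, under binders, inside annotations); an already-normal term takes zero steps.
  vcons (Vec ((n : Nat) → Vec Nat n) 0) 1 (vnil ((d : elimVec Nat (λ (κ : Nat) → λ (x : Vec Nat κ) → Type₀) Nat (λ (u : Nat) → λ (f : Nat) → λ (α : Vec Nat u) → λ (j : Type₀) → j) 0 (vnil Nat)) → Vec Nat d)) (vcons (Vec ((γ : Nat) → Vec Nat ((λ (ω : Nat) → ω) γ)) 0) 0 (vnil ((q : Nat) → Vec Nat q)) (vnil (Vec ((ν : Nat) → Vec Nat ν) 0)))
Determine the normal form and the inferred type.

normal form:
  vcons (Vec ((n : Nat) → Vec Nat n) 0) 1 (vnil ((d : Nat) → Vec Nat d)) (vcons (Vec ((κ : Nat) → Vec Nat κ) 0) 0 (vnil ((x : Nat) → Vec Nat x)) (vnil (Vec ((u : Nat) → Vec Nat u) 0)))
inferred type:
  Vec (Vec ((n : Nat) → Vec Nat n) 0) 2


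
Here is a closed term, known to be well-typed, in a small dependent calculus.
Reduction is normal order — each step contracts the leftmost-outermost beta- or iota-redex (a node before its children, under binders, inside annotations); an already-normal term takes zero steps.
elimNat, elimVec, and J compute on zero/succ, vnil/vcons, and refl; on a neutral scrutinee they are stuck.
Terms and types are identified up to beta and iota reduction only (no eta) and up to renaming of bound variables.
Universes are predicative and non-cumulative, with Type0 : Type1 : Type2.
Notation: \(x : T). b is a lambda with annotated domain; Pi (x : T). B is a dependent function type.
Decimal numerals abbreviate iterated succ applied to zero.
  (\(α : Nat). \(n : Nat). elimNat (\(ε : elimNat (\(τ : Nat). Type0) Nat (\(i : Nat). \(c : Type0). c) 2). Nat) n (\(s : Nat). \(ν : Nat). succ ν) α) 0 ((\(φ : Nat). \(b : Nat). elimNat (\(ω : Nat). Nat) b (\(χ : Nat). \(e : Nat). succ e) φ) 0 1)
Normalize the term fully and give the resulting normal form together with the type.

normal form:
  1
inferred type:
  Nat


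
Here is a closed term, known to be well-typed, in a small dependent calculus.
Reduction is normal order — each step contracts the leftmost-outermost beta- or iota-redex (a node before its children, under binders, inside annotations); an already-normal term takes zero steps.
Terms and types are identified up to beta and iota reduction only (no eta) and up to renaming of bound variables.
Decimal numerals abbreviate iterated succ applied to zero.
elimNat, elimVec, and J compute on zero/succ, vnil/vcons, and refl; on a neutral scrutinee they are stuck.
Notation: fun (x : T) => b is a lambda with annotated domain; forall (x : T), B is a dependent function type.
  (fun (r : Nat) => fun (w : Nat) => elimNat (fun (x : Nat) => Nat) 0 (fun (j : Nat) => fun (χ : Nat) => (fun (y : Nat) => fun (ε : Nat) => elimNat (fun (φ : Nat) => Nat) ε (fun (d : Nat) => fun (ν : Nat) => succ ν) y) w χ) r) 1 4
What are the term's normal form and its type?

normal form:
  4
inferred type:
  Nat


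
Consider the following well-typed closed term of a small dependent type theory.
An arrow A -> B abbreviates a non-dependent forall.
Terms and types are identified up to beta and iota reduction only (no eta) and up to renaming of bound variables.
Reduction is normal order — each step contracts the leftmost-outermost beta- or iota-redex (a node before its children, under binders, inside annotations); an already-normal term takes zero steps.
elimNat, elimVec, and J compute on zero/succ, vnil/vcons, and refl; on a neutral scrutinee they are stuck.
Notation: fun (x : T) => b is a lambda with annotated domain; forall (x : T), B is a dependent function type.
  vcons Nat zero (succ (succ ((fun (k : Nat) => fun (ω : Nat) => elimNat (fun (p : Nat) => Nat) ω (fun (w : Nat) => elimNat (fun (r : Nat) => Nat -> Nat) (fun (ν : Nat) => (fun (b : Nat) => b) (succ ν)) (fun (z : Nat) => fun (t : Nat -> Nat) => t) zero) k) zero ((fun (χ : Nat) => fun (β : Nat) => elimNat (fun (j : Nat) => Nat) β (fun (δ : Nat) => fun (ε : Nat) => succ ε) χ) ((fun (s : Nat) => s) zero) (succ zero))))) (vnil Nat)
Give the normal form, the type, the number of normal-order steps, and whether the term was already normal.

resulting normal form:
  vcons Nat zero (succ (succ (succ zero))) (vnil Nat)
the term's type:
  Vec Nat (succ zero)
reduction steps (normal order): 7
already normal: no
first redex: a beta-redex


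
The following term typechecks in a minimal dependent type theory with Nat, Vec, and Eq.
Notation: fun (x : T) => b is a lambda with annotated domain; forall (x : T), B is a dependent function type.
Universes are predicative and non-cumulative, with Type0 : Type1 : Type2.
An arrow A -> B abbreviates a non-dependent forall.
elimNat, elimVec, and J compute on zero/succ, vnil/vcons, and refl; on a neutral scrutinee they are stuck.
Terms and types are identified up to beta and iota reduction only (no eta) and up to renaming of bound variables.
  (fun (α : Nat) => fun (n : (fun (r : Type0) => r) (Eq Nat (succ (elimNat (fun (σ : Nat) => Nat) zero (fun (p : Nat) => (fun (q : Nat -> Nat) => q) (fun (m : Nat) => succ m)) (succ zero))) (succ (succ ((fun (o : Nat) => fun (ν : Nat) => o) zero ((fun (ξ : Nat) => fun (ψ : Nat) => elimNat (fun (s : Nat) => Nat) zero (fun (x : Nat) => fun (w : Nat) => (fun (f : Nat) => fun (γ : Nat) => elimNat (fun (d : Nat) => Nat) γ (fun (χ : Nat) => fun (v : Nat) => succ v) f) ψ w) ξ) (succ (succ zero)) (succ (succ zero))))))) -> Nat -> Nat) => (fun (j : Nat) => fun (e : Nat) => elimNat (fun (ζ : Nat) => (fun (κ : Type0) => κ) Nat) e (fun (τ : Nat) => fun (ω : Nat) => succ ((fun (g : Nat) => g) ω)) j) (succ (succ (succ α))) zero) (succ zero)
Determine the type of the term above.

type:
  (Eq Nat (succ (succ zero)) (succ (succ zero)) -> Nat -> Nat) -> Nat


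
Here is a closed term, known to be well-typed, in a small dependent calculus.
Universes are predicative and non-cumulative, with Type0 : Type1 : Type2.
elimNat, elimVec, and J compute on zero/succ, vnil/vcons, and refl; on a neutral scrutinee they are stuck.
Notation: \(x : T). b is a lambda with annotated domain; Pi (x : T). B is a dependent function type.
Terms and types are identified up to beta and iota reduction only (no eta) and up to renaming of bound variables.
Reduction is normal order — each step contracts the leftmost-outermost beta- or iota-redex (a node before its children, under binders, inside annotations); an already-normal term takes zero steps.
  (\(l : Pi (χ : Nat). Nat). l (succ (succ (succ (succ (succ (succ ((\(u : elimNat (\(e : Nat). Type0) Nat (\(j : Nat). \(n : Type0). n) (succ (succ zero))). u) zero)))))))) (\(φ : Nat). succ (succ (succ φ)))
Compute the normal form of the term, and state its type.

resulting normal form:
  succ (succ (succ (succ (succ (succ (succ (succ (succ zero))))))))
type:
  Nat


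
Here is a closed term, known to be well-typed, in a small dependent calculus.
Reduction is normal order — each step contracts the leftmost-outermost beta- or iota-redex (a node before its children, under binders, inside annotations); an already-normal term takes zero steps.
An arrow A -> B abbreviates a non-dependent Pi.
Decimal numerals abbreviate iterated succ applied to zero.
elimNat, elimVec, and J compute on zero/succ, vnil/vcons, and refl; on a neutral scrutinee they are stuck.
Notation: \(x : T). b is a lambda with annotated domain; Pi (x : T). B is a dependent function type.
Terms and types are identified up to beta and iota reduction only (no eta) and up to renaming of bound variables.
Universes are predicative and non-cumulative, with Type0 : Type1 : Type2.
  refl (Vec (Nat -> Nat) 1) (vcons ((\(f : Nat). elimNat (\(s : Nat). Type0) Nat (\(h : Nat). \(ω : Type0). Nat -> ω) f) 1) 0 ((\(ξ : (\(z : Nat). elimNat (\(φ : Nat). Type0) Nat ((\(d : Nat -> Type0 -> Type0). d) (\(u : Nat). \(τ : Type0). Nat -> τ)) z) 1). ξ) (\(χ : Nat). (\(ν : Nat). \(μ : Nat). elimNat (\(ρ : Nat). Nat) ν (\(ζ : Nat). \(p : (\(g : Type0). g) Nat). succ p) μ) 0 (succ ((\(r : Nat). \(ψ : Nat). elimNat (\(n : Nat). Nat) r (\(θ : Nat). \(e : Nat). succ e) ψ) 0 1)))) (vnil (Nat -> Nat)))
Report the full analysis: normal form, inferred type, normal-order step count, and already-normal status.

normal form:
  refl (Vec (Nat -> Nat) 1) (vcons (Nat -> Nat) 0 (\(f : Nat). 2) (vnil (Nat -> Nat)))
type:
  Eq (Vec (Nat -> Nat) 1) (vcons (Nat -> Nat) 0 (\(f : Nat). 2) (vnil (Nat -> Nat))) (vcons (Nat -> Nat) 0 (\(s : Nat). 2) (vnil (Nat -> Nat)))
normal-order step count: 22
term was already normal: no
first redex: a beta-redex


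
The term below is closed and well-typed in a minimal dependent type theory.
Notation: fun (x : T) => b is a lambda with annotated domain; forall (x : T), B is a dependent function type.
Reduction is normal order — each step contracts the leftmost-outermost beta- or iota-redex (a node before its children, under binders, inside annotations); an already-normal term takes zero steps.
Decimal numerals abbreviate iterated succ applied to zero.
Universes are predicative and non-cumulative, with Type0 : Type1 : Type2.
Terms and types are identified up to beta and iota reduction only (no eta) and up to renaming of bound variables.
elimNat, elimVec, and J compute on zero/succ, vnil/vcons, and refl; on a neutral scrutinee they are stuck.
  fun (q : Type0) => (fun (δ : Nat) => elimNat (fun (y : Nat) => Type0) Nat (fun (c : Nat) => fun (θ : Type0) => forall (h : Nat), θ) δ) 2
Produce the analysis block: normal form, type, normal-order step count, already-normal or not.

resulting normal form:
  fun (q : Type0) => forall (δ : Nat), forall (y : Nat), Nat
inferred type:
  forall (q : Type0), Type0
normal-order step count: 8
started in normal form: no
first redex: a beta-redex


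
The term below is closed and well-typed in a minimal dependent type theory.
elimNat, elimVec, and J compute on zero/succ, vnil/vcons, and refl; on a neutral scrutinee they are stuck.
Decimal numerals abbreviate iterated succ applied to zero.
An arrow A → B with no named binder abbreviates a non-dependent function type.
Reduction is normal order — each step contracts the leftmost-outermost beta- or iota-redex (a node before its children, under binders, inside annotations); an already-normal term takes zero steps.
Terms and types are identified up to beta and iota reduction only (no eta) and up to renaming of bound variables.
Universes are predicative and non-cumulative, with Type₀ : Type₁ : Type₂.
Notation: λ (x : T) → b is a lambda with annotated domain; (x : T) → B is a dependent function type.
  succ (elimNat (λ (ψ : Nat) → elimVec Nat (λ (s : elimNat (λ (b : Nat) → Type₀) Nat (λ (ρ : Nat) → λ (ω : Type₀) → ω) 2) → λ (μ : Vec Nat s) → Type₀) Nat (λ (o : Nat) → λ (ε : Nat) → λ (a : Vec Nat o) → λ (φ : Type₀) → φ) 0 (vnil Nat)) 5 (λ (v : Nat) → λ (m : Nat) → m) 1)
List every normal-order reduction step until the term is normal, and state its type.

reduction (normal order):
  succ (elimNat (λ (ψ : Nat) → elimVec Nat (λ (s : elimNat (λ (b : Nat) → Type₀) Nat (λ (ρ : Nat) → λ (ω : Type₀) → ω) 2) → λ (μ : Vec Nat s) → Type₀) Nat (λ (o : Nat) → λ (ε : Nat) → λ (a : Vec Nat o) → λ (φ : Type₀) → φ) 0 (vnil Nat)) 5 (λ (v : Nat) → λ (m : Nat) → m) 1)
  ~> succ ((λ (ψ : Nat) → λ (s : Nat) → s) 0 (elimNat (λ (b : Nat) → elimVec Nat (λ (ρ : elimNat (λ (ω : Nat) → Type₀) Nat (λ (μ : Nat) → λ (o : Type₀) → o) 2) → λ (ε : Vec Nat ρ) → Type₀) Nat (λ (a : Nat) → λ (φ : Nat) → λ (v : Vec Nat a) → λ (m : Type₀) → m) 0 (vnil Nat)) 5 (λ (x : Nat) → λ (β : Nat) → β) 0))
  ~> succ ((λ (ψ : Nat) → ψ) (elimNat (λ (s : Nat) → elimVec Nat (λ (b : elimNat (λ (ρ : Nat) → Type₀) Nat (λ (ω : Nat) → λ (μ : Type₀) → μ) 2) → λ (o : Vec Nat b) → Type₀) Nat (λ (ε : Nat) → λ (a : Nat) → λ (φ : Vec Nat ε) → λ (v : Type₀) → v) 0 (vnil Nat)) 5 (λ (m : Nat) → λ (x : Nat) → x) 0))
  ~> succ (elimNat (λ (ψ : Nat) → elimVec Nat (λ (s : elimNat (λ (b : Nat) → Type₀) Nat (λ (ρ : Nat) → λ (ω : Type₀) → ω) 2) → λ (μ : Vec Nat s) → Type₀) Nat (λ (o : Nat) → λ (ε : Nat) → λ (a : Vec Nat o) → λ (φ : Type₀) → φ) 0 (vnil Nat)) 5 (λ (v : Nat) → λ (m : Nat) → m) 0)
  ~> 6
the term's type:
  Nat


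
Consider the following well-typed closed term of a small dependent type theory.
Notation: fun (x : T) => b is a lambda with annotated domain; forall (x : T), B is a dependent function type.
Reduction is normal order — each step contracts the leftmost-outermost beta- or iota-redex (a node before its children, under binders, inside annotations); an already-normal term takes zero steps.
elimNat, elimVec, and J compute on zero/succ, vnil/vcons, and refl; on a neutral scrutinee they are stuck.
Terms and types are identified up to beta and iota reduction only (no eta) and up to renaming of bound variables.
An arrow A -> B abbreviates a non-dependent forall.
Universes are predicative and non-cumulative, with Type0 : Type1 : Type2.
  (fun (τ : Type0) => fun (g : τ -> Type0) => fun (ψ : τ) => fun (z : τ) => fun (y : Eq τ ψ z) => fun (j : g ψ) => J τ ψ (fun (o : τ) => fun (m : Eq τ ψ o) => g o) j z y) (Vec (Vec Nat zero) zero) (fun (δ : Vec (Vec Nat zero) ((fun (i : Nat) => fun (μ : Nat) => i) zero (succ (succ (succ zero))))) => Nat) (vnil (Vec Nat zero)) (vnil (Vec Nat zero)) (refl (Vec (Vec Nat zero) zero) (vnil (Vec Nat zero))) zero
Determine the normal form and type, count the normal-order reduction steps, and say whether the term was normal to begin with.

normal form:
  zero
type:
  Nat
steps to reach normal form (normal order): 7
already normal: no
first contracted redex: a beta-redex


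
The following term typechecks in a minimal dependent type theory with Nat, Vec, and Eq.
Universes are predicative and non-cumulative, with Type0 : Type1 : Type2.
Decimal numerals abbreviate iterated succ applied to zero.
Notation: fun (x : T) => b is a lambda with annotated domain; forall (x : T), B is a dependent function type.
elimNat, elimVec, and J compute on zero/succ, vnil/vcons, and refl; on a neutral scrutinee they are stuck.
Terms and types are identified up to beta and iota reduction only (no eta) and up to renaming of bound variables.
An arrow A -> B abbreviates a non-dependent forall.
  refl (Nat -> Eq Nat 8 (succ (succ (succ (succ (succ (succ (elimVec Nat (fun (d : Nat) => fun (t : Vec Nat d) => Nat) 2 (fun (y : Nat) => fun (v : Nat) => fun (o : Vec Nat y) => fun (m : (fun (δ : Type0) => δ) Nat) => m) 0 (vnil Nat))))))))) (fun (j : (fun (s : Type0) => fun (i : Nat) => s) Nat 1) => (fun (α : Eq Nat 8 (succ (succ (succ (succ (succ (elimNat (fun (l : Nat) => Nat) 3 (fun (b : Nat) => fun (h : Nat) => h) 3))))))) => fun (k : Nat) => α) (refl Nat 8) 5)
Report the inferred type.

type:
  Eq (Nat -> Eq Nat 8 8) (fun (d : Nat) => refl Nat 8) (fun (t : Nat) => refl Nat 8)


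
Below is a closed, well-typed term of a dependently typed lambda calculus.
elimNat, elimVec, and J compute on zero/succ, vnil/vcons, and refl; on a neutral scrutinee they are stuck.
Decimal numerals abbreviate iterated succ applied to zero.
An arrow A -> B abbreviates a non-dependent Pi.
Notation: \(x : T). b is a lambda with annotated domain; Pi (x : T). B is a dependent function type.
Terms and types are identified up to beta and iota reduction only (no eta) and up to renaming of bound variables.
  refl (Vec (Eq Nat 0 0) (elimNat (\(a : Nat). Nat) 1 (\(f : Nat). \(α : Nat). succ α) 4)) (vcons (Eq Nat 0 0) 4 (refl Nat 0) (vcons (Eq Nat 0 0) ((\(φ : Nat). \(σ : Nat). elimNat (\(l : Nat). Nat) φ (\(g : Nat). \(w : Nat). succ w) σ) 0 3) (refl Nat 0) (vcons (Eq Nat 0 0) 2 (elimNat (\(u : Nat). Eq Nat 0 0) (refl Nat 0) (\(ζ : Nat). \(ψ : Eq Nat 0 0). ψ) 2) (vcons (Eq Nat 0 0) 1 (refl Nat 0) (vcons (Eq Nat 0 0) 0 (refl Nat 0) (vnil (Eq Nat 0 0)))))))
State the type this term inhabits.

the term's type:
  Eq (Vec (Eq Nat 0 0) 5) (vcons (Eq Nat 0 0) 4 (refl Nat 0) (vcons (Eq Nat 0 0) 3 (refl Nat 0) (vcons (Eq Nat 0 0) 2 (refl Nat 0) (vcons (Eq Nat 0 0) 1 (refl Nat 0) (vcons (Eq Nat 0 0) 0 (refl Nat 0) (vnil (Eq Nat 0 0))))))) (vcons (Eq Nat 0 0) 4 (refl Nat 0) (vcons (Eq Nat 0 0) 3 (refl Nat 0) (vcons (Eq Nat 0 0) 2 (refl Nat 0) (vcons (Eq Nat 0 0) 1 (refl Nat 0) (vcons (Eq Nat 0 0) 0 (refl Nat 0) (vnil (Eq Nat 0 0)))))))


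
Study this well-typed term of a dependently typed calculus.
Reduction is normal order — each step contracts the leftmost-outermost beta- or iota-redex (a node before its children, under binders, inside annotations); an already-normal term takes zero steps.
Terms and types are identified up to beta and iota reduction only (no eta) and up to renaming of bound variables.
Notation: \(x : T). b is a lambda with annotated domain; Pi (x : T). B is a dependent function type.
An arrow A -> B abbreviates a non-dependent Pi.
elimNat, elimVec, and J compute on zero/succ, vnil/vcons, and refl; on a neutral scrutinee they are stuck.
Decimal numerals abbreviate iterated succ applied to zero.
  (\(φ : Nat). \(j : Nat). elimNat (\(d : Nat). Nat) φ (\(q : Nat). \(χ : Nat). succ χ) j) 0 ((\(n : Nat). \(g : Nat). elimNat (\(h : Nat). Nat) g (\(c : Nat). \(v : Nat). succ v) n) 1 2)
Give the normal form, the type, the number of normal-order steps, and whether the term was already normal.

reduced normal form:
  3
type:
  Nat
steps to reach normal form (normal order): 18
term was already normal: no
first redex: a beta-redex


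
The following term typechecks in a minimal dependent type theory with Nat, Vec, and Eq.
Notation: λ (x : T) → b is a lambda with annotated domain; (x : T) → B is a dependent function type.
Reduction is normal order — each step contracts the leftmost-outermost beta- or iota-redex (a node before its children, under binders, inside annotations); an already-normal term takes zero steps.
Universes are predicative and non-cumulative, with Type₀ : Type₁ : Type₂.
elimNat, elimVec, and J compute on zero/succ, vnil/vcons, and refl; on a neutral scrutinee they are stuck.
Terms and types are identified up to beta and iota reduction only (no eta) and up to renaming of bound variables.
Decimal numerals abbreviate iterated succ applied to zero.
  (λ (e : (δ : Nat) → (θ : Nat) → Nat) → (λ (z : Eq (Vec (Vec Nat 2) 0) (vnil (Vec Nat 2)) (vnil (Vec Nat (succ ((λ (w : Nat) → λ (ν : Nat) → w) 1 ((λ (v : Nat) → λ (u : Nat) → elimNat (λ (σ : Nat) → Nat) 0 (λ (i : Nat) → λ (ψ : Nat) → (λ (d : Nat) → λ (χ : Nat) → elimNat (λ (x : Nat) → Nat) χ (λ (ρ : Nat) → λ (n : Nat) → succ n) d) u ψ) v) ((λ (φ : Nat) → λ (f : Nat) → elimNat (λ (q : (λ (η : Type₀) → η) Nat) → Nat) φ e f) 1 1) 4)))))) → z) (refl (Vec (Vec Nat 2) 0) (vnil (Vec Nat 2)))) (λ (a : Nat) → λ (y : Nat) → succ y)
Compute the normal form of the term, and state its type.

normal form:
  refl (Vec (Vec Nat 2) 0) (vnil (Vec Nat 2))
inferred type:
  Eq (Vec (Vec Nat 2) 0) (vnil (Vec Nat 2)) (vnil (Vec Nat 2))
observation: the leftmost-outermost redex is a beta-redex, and normalization takes 2 steps.


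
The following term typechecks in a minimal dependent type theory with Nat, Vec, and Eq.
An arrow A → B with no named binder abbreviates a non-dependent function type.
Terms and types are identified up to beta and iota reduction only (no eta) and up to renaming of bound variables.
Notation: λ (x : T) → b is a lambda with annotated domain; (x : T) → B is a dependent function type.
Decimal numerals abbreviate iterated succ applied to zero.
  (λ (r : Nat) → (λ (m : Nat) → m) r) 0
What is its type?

type:
  Nat


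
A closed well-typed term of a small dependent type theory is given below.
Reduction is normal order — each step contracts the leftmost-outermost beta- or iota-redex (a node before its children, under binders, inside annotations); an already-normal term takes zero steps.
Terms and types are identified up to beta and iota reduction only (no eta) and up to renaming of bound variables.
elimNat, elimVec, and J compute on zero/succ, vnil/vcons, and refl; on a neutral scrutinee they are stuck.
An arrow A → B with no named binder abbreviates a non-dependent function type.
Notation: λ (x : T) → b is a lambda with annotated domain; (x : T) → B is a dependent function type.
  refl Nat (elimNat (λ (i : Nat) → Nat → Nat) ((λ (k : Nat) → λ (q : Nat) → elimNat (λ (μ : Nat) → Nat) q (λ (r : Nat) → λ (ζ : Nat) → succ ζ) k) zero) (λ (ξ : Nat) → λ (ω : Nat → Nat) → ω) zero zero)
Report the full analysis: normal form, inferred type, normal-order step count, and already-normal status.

reduced normal form:
  refl Nat zero
type:
  Eq Nat zero zero
normal-order step count: 4
started in normal form: no
first redex: an elimNat iota-redex


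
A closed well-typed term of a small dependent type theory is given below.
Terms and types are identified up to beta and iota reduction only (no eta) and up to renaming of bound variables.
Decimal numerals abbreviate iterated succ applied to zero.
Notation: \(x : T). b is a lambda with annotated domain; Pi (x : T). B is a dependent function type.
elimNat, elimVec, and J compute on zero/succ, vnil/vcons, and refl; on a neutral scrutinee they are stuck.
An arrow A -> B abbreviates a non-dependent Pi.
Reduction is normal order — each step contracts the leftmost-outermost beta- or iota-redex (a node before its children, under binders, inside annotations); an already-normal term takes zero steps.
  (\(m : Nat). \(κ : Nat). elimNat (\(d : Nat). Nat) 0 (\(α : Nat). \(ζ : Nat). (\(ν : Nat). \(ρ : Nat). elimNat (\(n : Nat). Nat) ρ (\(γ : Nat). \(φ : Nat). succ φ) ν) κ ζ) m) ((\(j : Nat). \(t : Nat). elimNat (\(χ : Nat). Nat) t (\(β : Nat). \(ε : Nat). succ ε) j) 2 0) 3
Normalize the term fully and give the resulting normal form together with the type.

normal form:
  6
inferred type:
  Nat
observation: normalization takes exactly 30 steps under the normal-order strategy.


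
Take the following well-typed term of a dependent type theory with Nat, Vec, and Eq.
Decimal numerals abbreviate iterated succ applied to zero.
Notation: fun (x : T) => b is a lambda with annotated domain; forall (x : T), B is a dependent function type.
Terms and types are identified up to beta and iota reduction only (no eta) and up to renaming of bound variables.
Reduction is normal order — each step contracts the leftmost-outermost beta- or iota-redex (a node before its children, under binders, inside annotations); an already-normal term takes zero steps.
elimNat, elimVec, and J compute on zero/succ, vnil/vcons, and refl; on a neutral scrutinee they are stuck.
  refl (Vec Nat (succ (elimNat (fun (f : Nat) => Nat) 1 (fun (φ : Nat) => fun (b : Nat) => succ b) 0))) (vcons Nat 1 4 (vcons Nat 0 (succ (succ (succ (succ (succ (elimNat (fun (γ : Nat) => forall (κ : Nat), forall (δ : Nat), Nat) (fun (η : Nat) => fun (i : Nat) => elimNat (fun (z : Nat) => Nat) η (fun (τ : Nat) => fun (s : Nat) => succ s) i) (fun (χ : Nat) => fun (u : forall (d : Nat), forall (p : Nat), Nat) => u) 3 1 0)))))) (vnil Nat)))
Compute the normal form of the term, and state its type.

resulting normal form:
  refl (Vec Nat 2) (vcons Nat 1 4 (vcons Nat 0 6 (vnil Nat)))
inferred type:
  Eq (Vec Nat 2) (vcons Nat 1 4 (vcons Nat 0 6 (vnil Nat))) (vcons Nat 1 4 (vcons Nat 0 6 (vnil Nat)))


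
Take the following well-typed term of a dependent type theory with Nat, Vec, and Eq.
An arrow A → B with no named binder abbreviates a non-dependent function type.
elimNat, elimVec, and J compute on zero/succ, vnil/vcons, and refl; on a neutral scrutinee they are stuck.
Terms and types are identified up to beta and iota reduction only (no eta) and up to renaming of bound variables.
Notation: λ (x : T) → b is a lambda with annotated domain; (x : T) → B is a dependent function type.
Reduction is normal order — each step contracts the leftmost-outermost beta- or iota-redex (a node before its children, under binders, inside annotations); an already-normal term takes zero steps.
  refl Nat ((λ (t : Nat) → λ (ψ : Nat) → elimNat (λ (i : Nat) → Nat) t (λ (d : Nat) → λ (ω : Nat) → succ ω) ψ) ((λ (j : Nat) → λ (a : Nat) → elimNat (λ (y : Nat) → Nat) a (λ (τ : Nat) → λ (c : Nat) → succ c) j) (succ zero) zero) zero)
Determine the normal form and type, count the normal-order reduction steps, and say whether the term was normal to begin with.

reduced normal form:
  refl Nat (succ zero)
the term's type:
  Eq Nat (succ zero) (succ zero)
normal-order step count: 9
already normal: no
first contracted redex: a beta-redex


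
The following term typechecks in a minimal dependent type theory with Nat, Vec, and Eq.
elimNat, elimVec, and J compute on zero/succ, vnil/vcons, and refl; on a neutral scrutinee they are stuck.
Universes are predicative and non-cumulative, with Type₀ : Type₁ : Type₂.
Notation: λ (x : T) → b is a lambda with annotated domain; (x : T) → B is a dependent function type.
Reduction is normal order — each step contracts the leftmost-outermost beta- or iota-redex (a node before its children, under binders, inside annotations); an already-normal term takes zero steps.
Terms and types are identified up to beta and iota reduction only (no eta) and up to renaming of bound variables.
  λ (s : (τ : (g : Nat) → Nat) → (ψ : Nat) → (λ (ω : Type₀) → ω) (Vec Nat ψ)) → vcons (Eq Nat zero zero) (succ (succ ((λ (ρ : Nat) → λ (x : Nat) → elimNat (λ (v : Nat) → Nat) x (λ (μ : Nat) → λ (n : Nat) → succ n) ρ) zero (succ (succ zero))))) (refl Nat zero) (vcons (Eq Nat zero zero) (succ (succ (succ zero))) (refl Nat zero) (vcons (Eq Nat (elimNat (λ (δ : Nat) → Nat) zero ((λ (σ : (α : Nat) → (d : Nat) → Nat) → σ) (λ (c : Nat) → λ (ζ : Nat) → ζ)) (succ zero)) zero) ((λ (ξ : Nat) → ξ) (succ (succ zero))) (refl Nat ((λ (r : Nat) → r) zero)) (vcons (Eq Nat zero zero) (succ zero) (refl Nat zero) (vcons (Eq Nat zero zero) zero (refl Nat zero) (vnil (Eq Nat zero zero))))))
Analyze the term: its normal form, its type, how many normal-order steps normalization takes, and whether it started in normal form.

reduced normal form:
  λ (s : (τ : (g : Nat) → Nat) → (ψ : Nat) → Vec Nat ψ) → vcons (Eq Nat zero zero) (succ (succ (succ (succ zero)))) (refl Nat zero) (vcons (Eq Nat zero zero) (succ (succ (succ zero))) (refl Nat zero) (vcons (Eq Nat zero zero) (succ (succ zero)) (refl Nat zero) (vcons (Eq Nat zero zero) (succ zero) (refl Nat zero) (vcons (Eq Nat zero zero) zero (refl Nat zero) (vnil (Eq Nat zero zero))))))
inferred type:
  (s : (τ : (g : Nat) → Nat) → (ψ : Nat) → Vec Nat ψ) → Vec (Eq Nat zero zero) (succ (succ (succ (succ (succ zero)))))
reduction steps (normal order): 11
term was already normal: no
first redex: a beta-redex
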